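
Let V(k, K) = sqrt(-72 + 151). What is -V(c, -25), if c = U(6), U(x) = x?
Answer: -sqrt(79) ≈ -8.8882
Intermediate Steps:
c = 6
V(k, K) = sqrt(79)
-V(c, -25) = -sqrt(79)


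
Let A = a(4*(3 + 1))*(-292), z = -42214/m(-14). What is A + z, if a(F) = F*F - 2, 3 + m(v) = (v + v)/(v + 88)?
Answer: -7709082/125 ≈ -61673.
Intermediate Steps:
m(v) = -3 + 2*v/(88 + v) (m(v) = -3 + (v + v)/(v + 88) = -3 + (2*v)/(88 + v) = -3 + 2*v/(88 + v))
a(F) = -2 + F² (a(F) = F² - 2 = -2 + F²)
z = 1561918/125 (z = -42214*(88 - 14)/(-264 - 1*(-14)) = -42214*74/(-264 + 14) = -42214/((1/74)*(-250)) = -42214/(-125/37) = -42214*(-37/125) = 1561918/125 ≈ 12495.)
A = -74168 (A = (-2 + (4*(3 + 1))²)*(-292) = (-2 + (4*4)²)*(-292) = (-2 + 16²)*(-292) = (-2 + 256)*(-292) = 254*(-292) = -74168)
A + z = -74168 + 1561918/125 = -7709082/125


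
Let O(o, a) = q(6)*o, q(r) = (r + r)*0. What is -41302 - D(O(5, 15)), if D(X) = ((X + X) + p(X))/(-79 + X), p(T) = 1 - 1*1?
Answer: -41302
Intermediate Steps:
p(T) = 0 (p(T) = 1 - 1 = 0)
q(r) = 0 (q(r) = (2*r)*0 = 0)
O(o, a) = 0 (O(o, a) = 0*o = 0)
D(X) = 2*X/(-79 + X) (D(X) = ((X + X) + 0)/(-79 + X) = (2*X + 0)/(-79 + X) = (2*X)/(-79 + X) = 2*X/(-79 + X))
-41302 - D(O(5, 15)) = -41302 - 2*0/(-79 + 0) = -41302 - 2*0/(-79) = -41302 - 2*0*(-1)/79 = -41302 - 1*0 = -41302 + 0 = -41302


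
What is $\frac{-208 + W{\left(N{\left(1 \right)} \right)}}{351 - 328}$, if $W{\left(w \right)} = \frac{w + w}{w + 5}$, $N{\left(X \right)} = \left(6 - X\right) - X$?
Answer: $- \frac{1864}{207} \approx -9.0048$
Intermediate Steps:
$N{\left(X \right)} = 6 - 2 X$
$W{\left(w \right)} = \frac{2 w}{5 + w}$
$\frac{-208 + W{\left(N{\left(1 \right)} \right)}}{351 - 328} = \frac{-208 + \frac{2 \left(6 - 2\right)}{5 + \left(6 - 2\right)}}{351 - 328} = \frac{-208 + \frac{2 \left(6 - 2\right)}{5 + \left(6 - 2\right)}}{23} = \left(-208 + 2 \cdot 4 \frac{1}{5 + 4}\right) \frac{1}{23} = \left(-208 + 2 \cdot 4 \cdot \frac{1}{9}\right) \frac{1}{23} = \left(-208 + \frac{8}{9}\right) \frac{1}{23} = \left(- \frac{1864}{9}\right) \frac{1}{23} = - \frac{1864}{207}$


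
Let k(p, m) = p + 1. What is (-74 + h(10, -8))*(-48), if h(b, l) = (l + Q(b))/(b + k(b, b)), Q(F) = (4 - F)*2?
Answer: 25184/7 ≈ 3597.7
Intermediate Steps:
k(p, m) = 1 + p
Q(F) = 8 - 2*F
h(b, l) = (8 + l - 2*b)/(1 + 2*b) (h(b, l) = (l + (8 - 2*b))/(b + (1 + b)) = (8 + l - 2*b)/(1 + 2*b))
(-74 + h(10, -8))*(-48) = (-74 + (8 - 8 - 2*10)/(1 + 2*10))*(-48) = (-74 + (8 - 8 - 20)/(1 + 20))*(-48) = (-74 - 20/21)*(-48) = -1574/21*(-48) = 25184/7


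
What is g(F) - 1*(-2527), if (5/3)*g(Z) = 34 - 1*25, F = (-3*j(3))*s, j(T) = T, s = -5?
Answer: 12662/5 ≈ 2532.4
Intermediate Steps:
F = 45 (F = -3*3*(-5) = -9*(-5) = 45)
g(Z) = 27/5 (g(Z) = 3*(34 - 1*25)/5 = 3*(34 - 25)/5 = (⅗)*9 = 27/5)
g(F) - 1*(-2527) = 27/5 - 1*(-2527) = 27/5 + 2527 = 12662/5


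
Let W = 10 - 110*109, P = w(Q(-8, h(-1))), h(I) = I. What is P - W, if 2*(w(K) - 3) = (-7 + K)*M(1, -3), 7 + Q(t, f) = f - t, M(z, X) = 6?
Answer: 11962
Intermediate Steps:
Q(t, f) = -7 + f - t (Q(t, f) = -7 + (f - t) = -7 + f - t)
w(K) = -18 + 3*K (w(K) = 3 + ((-7 + K)*6)/2 = 3 + (-42 + 6*K)/2 = 3 + (-21 + 3*K) = -18 + 3*K)
P = -18 (P = -18 + 3*(-7 - 1 - 1*(-8)) = -18 + 3*(-7 - 1 + 8) = -18 + 3*0 = -18 + 0 = -18)
W = -11980 (W = 10 - 11990 = -11980)
P - W = -18 - 1*(-11980) = -18 + 11980 = 11962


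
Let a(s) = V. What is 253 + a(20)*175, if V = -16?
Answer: -2547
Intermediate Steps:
a(s) = -16
253 + a(20)*175 = 253 - 16*175 = 253 - 2800 = -2547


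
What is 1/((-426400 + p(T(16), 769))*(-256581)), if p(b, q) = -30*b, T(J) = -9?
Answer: 1/109336861530 ≈ 9.1460e-12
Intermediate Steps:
1/((-426400 + p(T(16), 769))*(-256581)) = 1/(-426400 - 30*(-9)*(-256581)) = -1/256581/(-426400 + 270) = -1/256581/(-426130) = -1/426130*(-1/256581) = 1/109336861530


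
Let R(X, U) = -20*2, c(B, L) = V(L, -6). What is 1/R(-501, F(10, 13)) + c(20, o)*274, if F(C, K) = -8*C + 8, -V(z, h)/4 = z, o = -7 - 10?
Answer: 745279/40 ≈ 18632.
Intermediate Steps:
o = -17
V(z, h) = -4*z
c(B, L) = -4*L
F(C, K) = 8 - 8*C
R(X, U) = -40
1/R(-501, F(10, 13)) + c(20, o)*274 = 1/(-40) - 4*(-17)*274 = -1/40 + 68*274 = -1/40 + 18632 = 745279/40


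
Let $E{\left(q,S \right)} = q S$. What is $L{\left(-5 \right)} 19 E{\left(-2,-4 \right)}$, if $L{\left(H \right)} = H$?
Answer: $-760$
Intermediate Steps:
$E{\left(q,S \right)} = S q$
$L{\left(-5 \right)} 19 E{\left(-2,-4 \right)} = \left(-5\right) 19 \left(\left(-4\right) \left(-2\right)\right) = \left(-95\right) 8 = -760$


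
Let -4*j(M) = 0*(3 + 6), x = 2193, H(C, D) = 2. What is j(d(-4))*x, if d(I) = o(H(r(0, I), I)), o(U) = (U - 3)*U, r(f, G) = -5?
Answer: 0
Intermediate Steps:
o(U) = U*(-3 + U) (o(U) = (-3 + U)*U = U*(-3 + U))
d(I) = -2 (d(I) = 2*(-3 + 2) = 2*(-1) = -2)
j(M) = 0 (j(M) = -0*(3 + 6) = -0*9 = -¼*0 = 0)
j(d(-4))*x = 0*2193 = 0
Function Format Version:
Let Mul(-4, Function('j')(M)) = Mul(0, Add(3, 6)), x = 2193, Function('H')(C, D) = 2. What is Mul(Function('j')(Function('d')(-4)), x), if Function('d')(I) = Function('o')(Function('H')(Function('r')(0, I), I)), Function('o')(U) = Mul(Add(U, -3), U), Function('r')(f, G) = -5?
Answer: 0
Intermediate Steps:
Function('o')(U) = Mul(U, Add(-3, U)) (Function('o')(U) = Mul(Add(-3, U), U) = Mul(U, Add(-3, U)))
Function('d')(I) = -2 (Function('d')(I) = Mul(2, Add(-3, 2)) = Mul(2, -1) = -2)
Function('j')(M) = 0 (Function('j')(M) = Mul(Rational(-1, 4), Mul(0, Add(3, 6))) = Mul(Rational(-1, 4), Mul(0, 9)) = Mul(Rational(-1, 4), 0) = 0)
Mul(Function('j')(Function('d')(-4)), x) = Mul(0, 2193) = 0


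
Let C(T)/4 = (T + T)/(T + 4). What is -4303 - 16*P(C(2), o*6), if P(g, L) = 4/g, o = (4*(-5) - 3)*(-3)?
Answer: -4327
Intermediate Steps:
C(T) = 8*T/(4 + T) (C(T) = 4*((T + T)/(T + 4)) = 4*((2*T)/(4 + T)) = 4*(2*T/(4 + T)) = 8*T/(4 + T))
o = 69 (o = (-20 - 3)*(-3) = -23*(-3) = 69)
-4303 - 16*P(C(2), o*6) = -4303 - 64/(8*2/(4 + 2)) = -4303 - 64/(8*2/6) = -4303 - 64/(8*2*(1/6)) = -4303 - 64/8/3 = -4303 - 64*3/8 = -4303 - 16*3/2 = -4303 - 24 = -4327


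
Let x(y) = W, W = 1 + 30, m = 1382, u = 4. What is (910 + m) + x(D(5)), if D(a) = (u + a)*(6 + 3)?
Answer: 2323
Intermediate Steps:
D(a) = 36 + 9*a (D(a) = (4 + a)*(6 + 3) = (4 + a)*9 = 36 + 9*a)
W = 31
x(y) = 31
(910 + m) + x(D(5)) = (910 + 1382) + 31 = 2292 + 31 = 2323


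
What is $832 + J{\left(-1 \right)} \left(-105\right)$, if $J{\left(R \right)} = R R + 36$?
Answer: $-3053$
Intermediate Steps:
$J{\left(R \right)} = 36 + R^{2}$ ($J{\left(R \right)} = R^{2} + 36 = 36 + R^{2}$)
$832 + J{\left(-1 \right)} \left(-105\right) = 832 + \left(36 + \left(-1\right)^{2}\right) \left(-105\right) = 832 + \left(36 + 1\right) \left(-105\right) = 832 + 37 \left(-105\right) = 832 - 3885 = -3053$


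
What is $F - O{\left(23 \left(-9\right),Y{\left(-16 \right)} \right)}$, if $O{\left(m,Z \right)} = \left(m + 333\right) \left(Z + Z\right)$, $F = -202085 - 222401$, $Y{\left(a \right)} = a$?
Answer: $-420454$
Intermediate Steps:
$F = -424486$
$O{\left(m,Z \right)} = 2 Z \left(333 + m\right)$ ($O{\left(m,Z \right)} = \left(333 + m\right) 2 Z = 2 Z \left(333 + m\right)$)
$F - O{\left(23 \left(-9\right),Y{\left(-16 \right)} \right)} = -424486 - 2 \left(-16\right) \left(333 + 23 \left(-9\right)\right) = -424486 - 2 \left(-16\right) \left(333 - 207\right) = -424486 - 2 \left(-16\right) 126 = -424486 - -4032 = -424486 + 4032 = -420454$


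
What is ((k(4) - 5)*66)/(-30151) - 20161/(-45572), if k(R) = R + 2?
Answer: 54987869/124912852 ≈ 0.44021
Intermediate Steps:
k(R) = 2 + R
((k(4) - 5)*66)/(-30151) - 20161/(-45572) = (((2 + 4) - 5)*66)/(-30151) - 20161/(-45572) = ((6 - 5)*66)*(-1/30151) - 20161*(-1/45572) = (1*66)*(-1/30151) + 20161/45572 = 66*(-1/30151) + 20161/45572 = -6/2741 + 20161/45572 = 54987869/124912852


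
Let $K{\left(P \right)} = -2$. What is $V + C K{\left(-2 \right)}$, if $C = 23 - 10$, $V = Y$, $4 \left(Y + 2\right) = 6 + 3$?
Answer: $- \frac{103}{4} \approx -25.75$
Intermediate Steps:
$Y = \frac{1}{4}$ ($Y = -2 + \frac{6 + 3}{4} = -2 + \frac{1}{4} \cdot 9 = -2 + \frac{9}{4} = \frac{1}{4} \approx 0.25$)
$V = \frac{1}{4} \approx 0.25$
$C = 13$ ($C = 23 - 10 = 13$)
$V + C K{\left(-2 \right)} = \frac{1}{4} + 13 \left(-2\right) = \frac{1}{4} - 26 = - \frac{103}{4}$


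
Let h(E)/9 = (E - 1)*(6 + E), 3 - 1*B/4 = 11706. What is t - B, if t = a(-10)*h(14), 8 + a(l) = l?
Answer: 4692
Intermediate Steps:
B = -46812 (B = 12 - 4*11706 = 12 - 46824 = -46812)
a(l) = -8 + l
h(E) = 9*(-1 + E)*(6 + E) (h(E) = 9*((E - 1)*(6 + E)) = 9*((-1 + E)*(6 + E)) = 9*(-1 + E)*(6 + E))
t = -42120 (t = (-8 - 10)*(-54 + 9*14**2 + 45*14) = -18*(-54 + 9*196 + 630) = -18*(-54 + 1764 + 630) = -18*2340 = -42120)
t - B = -42120 - 1*(-46812) = -42120 + 46812 = 4692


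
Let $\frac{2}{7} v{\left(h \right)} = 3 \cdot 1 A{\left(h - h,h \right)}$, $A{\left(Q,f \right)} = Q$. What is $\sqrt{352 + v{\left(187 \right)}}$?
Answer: $4 \sqrt{22} \approx 18.762$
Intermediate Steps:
$v{\left(h \right)} = 0$ ($v{\left(h \right)} = \frac{7 \cdot 3 \cdot 1 \left(h - h\right)}{2} = \frac{7 \cdot 3 \cdot 0}{2} = \frac{7}{2} \cdot 0 = 0$)
$\sqrt{352 + v{\left(187 \right)}} = \sqrt{352 + 0} = \sqrt{352} = 4 \sqrt{22}$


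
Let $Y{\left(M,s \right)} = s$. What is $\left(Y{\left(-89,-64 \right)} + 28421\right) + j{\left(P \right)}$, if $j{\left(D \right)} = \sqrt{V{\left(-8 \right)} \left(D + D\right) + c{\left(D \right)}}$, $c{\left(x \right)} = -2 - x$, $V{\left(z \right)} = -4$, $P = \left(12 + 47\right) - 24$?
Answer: $28357 + i \sqrt{317} \approx 28357.0 + 17.805 i$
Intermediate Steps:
$P = 35$ ($P = 59 - 24 = 35$)
$j{\left(D \right)} = \sqrt{-2 - 9 D}$ ($j{\left(D \right)} = \sqrt{- 4 \left(D + D\right) - \left(2 + D\right)} = \sqrt{- 4 \cdot 2 D - \left(2 + D\right)} = \sqrt{- 8 D - \left(2 + D\right)} = \sqrt{-2 - 9 D}$)
$\left(Y{\left(-89,-64 \right)} + 28421\right) + j{\left(P \right)} = \left(-64 + 28421\right) + \sqrt{-2 - 315} = 28357 + \sqrt{-2 - 315} = 28357 + \sqrt{-317} = 28357 + i \sqrt{317}$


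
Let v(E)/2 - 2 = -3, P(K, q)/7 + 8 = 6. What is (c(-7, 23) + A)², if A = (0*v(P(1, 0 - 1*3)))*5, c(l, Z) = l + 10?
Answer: 9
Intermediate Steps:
P(K, q) = -14 (P(K, q) = -56 + 7*6 = -56 + 42 = -14)
v(E) = -2 (v(E) = 4 + 2*(-3) = 4 - 6 = -2)
c(l, Z) = 10 + l
A = 0 (A = (0*(-2))*5 = 0*5 = 0)
(c(-7, 23) + A)² = ((10 - 7) + 0)² = (3 + 0)² = 3² = 9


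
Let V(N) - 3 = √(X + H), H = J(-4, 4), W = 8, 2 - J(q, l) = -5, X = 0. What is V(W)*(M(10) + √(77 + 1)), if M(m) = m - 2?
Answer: (3 + √7)*(8 + √78) ≈ 95.028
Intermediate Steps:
M(m) = -2 + m
J(q, l) = 7 (J(q, l) = 2 - 1*(-5) = 2 + 5 = 7)
H = 7
V(N) = 3 + √7 (V(N) = 3 + √(0 + 7) = 3 + √7)
V(W)*(M(10) + √(77 + 1)) = (3 + √7)*((-2 + 10) + √(77 + 1)) = (3 + √7)*(8 + √78)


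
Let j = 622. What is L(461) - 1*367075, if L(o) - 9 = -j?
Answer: -367688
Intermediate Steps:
L(o) = -613 (L(o) = 9 - 1*622 = 9 - 622 = -613)
L(461) - 1*367075 = -613 - 1*367075 = -613 - 367075 = -367688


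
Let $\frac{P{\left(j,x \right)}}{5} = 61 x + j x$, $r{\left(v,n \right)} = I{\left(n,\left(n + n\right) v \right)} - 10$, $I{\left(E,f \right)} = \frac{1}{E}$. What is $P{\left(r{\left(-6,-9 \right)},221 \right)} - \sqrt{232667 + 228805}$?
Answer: $\frac{506090}{9} - 4 \sqrt{28842} \approx 55553.0$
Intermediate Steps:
$r{\left(v,n \right)} = -10 + \frac{1}{n}$ ($r{\left(v,n \right)} = \frac{1}{n} - 10 = -10 + \frac{1}{n}$)
$P{\left(j,x \right)} = 305 x + 5 j x$ ($P{\left(j,x \right)} = 5 \left(61 x + j x\right) = 305 x + 5 j x$)
$P{\left(r{\left(-6,-9 \right)},221 \right)} - \sqrt{232667 + 228805} = 5 \cdot 221 \left(61 - \left(10 - \frac{1}{-9}\right)\right) - \sqrt{232667 + 228805} = 5 \cdot 221 \left(61 - \frac{91}{9}\right) - \sqrt{461472} = 5 \cdot 221 \left(61 - \frac{91}{9}\right) - 4 \sqrt{28842} = 5 \cdot 221 \cdot \frac{458}{9} - 4 \sqrt{28842} = \frac{506090}{9} - 4 \sqrt{28842}$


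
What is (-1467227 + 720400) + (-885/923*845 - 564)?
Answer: -53122286/71 ≈ -7.4820e+5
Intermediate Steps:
(-1467227 + 720400) + (-885/923*845 - 564) = -746827 + (-885*1/923*845 - 564) = -746827 + (-885/923*845 - 564) = -746827 + (-57525/71 - 564) = -746827 - 97569/71 = -53122286/71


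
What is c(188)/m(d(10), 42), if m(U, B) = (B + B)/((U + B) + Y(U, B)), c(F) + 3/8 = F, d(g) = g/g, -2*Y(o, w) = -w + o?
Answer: 190627/1344 ≈ 141.84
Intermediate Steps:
Y(o, w) = w/2 - o/2 (Y(o, w) = -(-w + o)/2 = -(o - w)/2 = w/2 - o/2)
d(g) = 1
c(F) = -3/8 + F
m(U, B) = 2*B/(U/2 + 3*B/2) (m(U, B) = (B + B)/((U + B) + (B/2 - U/2)) = (2*B)/((B + U) + (B/2 - U/2)) = (2*B)/(U/2 + 3*B/2) = 2*B/(U/2 + 3*B/2))
c(188)/m(d(10), 42) = (-3/8 + 188)/((4*42/(1 + 3*42))) = 1501/(8*((4*42/(1 + 126)))) = 1501/(8*((4*42/127))) = 1501/(8*((4*42*(1/127)))) = 1501/(8*(168/127)) = (1501/8)*(127/168) = 190627/1344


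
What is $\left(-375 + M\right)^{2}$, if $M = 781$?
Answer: $164836$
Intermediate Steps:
$\left(-375 + M\right)^{2} = \left(-375 + 781\right)^{2} = 406^{2} = 164836$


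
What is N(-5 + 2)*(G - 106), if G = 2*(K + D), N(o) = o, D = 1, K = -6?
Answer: 348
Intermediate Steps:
G = -10 (G = 2*(-6 + 1) = 2*(-5) = -10)
N(-5 + 2)*(G - 106) = (-5 + 2)*(-10 - 106) = -3*(-116) = 348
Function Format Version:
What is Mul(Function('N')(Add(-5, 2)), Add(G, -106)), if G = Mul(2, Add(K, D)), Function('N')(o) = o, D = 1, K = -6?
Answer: 348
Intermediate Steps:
G = -10 (G = Mul(2, Add(-6, 1)) = Mul(2, -5) = -10)
Mul(Function('N')(Add(-5, 2)), Add(G, -106)) = Mul(Add(-5, 2), Add(-10, -106)) = Mul(-3, -116) = 348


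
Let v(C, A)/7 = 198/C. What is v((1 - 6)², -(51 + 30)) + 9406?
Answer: 236536/25 ≈ 9461.4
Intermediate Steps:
v(C, A) = 1386/C (v(C, A) = 7*(198/C) = 1386/C)
v((1 - 6)², -(51 + 30)) + 9406 = 1386/((1 - 6)²) + 9406 = 1386/((-5)²) + 9406 = 1386/25 + 9406 = 236536/25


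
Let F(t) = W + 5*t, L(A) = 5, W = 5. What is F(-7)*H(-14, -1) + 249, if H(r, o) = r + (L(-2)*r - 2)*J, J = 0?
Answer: 669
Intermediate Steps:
F(t) = 5 + 5*t
H(r, o) = r (H(r, o) = r + (5*r - 2)*0 = r + (-2 + 5*r)*0 = r + 0 = r)
F(-7)*H(-14, -1) + 249 = (5 + 5*(-7))*(-14) + 249 = (5 - 35)*(-14) + 249 = -30*(-14) + 249 = 420 + 249 = 669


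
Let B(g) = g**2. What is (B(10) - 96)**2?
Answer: 16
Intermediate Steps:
(B(10) - 96)**2 = (10**2 - 96)**2 = (100 - 96)**2 = 4**2 = 16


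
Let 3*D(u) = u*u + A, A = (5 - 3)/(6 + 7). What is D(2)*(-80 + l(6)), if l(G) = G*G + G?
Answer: -684/13 ≈ -52.615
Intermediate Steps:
A = 2/13 ≈ 0.15385
l(G) = G + G² (l(G) = G² + G = G + G²)
D(u) = 2/39 + u²/3 (D(u) = (u*u + 2/13)/3 = (u² + 2/13)/3 = (2/13 + u²)/3 = 2/39 + u²/3)
D(2)*(-80 + l(6)) = (2/39 + (⅓)*2²)*(-80 + 6*(1 + 6)) = (2/39 + (⅓)*4)*(-80 + 6*7) = (2/39 + 4/3)*(-80 + 42) = (18/13)*(-38) = -684/13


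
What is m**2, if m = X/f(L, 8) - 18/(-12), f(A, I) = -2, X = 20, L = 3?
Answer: 289/4 ≈ 72.250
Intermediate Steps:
m = -17/2 (m = 20/(-2) - 18/(-12) = 20*(-1/2) - 18*(-1/12) = -10 + 3/2 = -17/2 ≈ -8.5000)
m**2 = (-17/2)**2 = 289/4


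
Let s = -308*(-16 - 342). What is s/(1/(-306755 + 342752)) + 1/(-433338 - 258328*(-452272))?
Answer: 1241641387616661647617/312821165152 ≈ 3.9692e+9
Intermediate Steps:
s = 110264 (s = -308*(-358) = 110264)
s/(1/(-306755 + 342752)) + 1/(-433338 - 258328*(-452272)) = 110264/(1/(-306755 + 342752)) + 1/(-433338 - 258328*(-452272)) = 110264/(1/35997) - 1/452272/(-691666) = 110264/(1/35997) - 1/691666*(-1/452272) = 110264*35997 + 1/312821165152 = 3969173208 + 1/312821165152 = 1241641387616661647617/312821165152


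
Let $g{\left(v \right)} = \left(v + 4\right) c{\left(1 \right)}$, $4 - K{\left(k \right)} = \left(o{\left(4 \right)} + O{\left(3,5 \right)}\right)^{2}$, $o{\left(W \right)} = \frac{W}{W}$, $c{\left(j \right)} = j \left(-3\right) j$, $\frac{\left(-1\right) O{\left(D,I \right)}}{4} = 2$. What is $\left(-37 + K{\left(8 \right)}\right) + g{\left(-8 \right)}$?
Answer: $-70$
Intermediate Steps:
$O{\left(D,I \right)} = -8$ ($O{\left(D,I \right)} = \left(-4\right) 2 = -8$)
$c{\left(j \right)} = - 3 j^{2}$ ($c{\left(j \right)} = - 3 j j = - 3 j^{2}$)
$o{\left(W \right)} = 1$
$K{\left(k \right)} = -45$ ($K{\left(k \right)} = 4 - \left(1 - 8\right)^{2} = 4 - \left(-7\right)^{2} = 4 - 49 = -45$)
$g{\left(v \right)} = -12 - 3 v$ ($g{\left(v \right)} = \left(v + 4\right) \left(- 3 \cdot 1^{2}\right) = \left(4 + v\right) \left(\left(-3\right) 1\right) = \left(4 + v\right) \left(-3\right) = -12 - 3 v$)
$\left(-37 + K{\left(8 \right)}\right) + g{\left(-8 \right)} = \left(-37 - 45\right) - -12 = -82 + \left(-12 + 24\right) = -82 + 12 = -70$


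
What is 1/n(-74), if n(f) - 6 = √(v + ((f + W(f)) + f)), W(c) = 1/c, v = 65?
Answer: 444/8807 - I*√454582/8807 ≈ 0.050414 - 0.076556*I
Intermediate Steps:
W(c) = 1/c
n(f) = 6 + √(65 + 1/f + 2*f) (n(f) = 6 + √(65 + ((f + 1/f) + f)) = 6 + √(65 + (1/f + 2*f)) = 6 + √(65 + 1/f + 2*f))
1/n(-74) = 1/(6 + √(65 + 1/(-74) + 2*(-74))) = 1/(6 + √(65 - 1/74 - 148)) = 1/(6 + √(-6143/74)) = 1/(6 + I*√454582/74)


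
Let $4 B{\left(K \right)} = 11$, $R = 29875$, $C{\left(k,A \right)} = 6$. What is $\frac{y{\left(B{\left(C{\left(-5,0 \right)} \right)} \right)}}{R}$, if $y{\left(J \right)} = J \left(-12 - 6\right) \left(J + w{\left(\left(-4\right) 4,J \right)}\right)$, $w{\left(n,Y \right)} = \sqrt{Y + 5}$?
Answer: $- \frac{1089}{239000} - \frac{99 \sqrt{31}}{119500} \approx -0.0091691$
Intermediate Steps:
$w{\left(n,Y \right)} = \sqrt{5 + Y}$
$B{\left(K \right)} = \frac{11}{4}$ ($B{\left(K \right)} = \frac{1}{4} \cdot 11 = \frac{11}{4}$)
$y{\left(J \right)} = J \left(- 18 J - 18 \sqrt{5 + J}\right)$ ($y{\left(J \right)} = J \left(-12 - 6\right) \left(J + \sqrt{5 + J}\right) = J \left(- 18 \left(J + \sqrt{5 + J}\right)\right) = J \left(- 18 J - 18 \sqrt{5 + J}\right)$)
$\frac{y{\left(B{\left(C{\left(-5,0 \right)} \right)} \right)}}{R} = \frac{\left(-18\right) \frac{11}{4} \left(\frac{11}{4} + \sqrt{5 + \frac{11}{4}}\right)}{29875} = \left(-18\right) \frac{11}{4} \left(\frac{11}{4} + \sqrt{\frac{31}{4}}\right) \frac{1}{29875} = \left(-18\right) \frac{11}{4} \left(\frac{11}{4} + \frac{\sqrt{31}}{2}\right) \frac{1}{29875} = \left(- \frac{1089}{8} - \frac{99 \sqrt{31}}{4}\right) \frac{1}{29875} = - \frac{1089}{239000} - \frac{99 \sqrt{31}}{119500}$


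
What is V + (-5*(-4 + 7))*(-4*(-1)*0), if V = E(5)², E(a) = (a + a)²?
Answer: 10000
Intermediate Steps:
E(a) = 4*a² (E(a) = (2*a)² = 4*a²)
V = 10000 (V = (4*5²)² = (4*25)² = 100² = 10000)
V + (-5*(-4 + 7))*(-4*(-1)*0) = 10000 + (-5*(-4 + 7))*(-4*(-1)*0) = 10000 + (-5*3)*(4*0) = 10000 - 15*0 = 10000 + 0 = 10000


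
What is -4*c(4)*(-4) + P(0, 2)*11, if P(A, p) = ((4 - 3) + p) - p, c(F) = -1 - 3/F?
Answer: -17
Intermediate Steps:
c(F) = -1 - 3/F
P(A, p) = 1 (P(A, p) = (1 + p) - p = 1)
-4*c(4)*(-4) + P(0, 2)*11 = -4*(-3 - 1*4)/4*(-4) + 1*11 = -(-3 - 4)*(-4) + 11 = -(-7)*(-4) + 11 = -4*(-7/4)*(-4) + 11 = 7*(-4) + 11 = -28 + 11 = -17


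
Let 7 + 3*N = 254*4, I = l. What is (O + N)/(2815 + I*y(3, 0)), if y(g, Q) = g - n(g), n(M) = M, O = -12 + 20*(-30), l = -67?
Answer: -827/8445 ≈ -0.097928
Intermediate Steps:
O = -612 (O = -12 - 600 = -612)
I = -67
y(g, Q) = 0 (y(g, Q) = g - g = 0)
N = 1009/3 (N = -7/3 + (254*4)/3 = -7/3 + (⅓)*1016 = -7/3 + 1016/3 = 1009/3 ≈ 336.33)
(O + N)/(2815 + I*y(3, 0)) = (-612 + 1009/3)/(2815 - 67*0) = -827/(3*(2815 + 0)) = -827/3/2815 = -827/3*1/2815 = -827/8445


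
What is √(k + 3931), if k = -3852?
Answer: √79 ≈ 8.8882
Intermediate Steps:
√(k + 3931) = √(-3852 + 3931) = √79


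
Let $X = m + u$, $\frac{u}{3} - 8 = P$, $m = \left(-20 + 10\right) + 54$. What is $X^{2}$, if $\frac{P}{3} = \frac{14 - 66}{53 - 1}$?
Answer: $3481$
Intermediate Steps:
$P = -3$ ($P = 3 \frac{14 - 66}{53 - 1} = 3 \left(- \frac{52}{52}\right) = 3 \left(\left(-52\right) \frac{1}{52}\right) = 3 \left(-1\right) = -3$)
$m = 44$ ($m = -10 + 54 = 44$)
$u = 15$ ($u = 24 + 3 \left(-3\right) = 24 - 9 = 15$)
$X = 59$ ($X = 44 + 15 = 59$)
$X^{2} = 59^{2} = 3481$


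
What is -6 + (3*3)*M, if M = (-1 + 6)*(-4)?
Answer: -186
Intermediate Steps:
M = -20 (M = 5*(-4) = -20)
-6 + (3*3)*M = -6 + (3*3)*(-20) = -6 + 9*(-20) = -6 - 180 = -186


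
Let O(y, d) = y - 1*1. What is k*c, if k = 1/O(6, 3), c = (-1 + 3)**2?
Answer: 4/5 ≈ 0.80000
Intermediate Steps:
O(y, d) = -1 + y (O(y, d) = y - 1 = -1 + y)
c = 4 (c = 2**2 = 4)
k = 1/5 (k = 1/(-1 + 6) = 1/5 ≈ 0.20000)
k*c = (1/5)*4 = 4/5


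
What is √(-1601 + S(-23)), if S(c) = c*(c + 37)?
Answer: I*√1923 ≈ 43.852*I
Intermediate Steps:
S(c) = c*(37 + c)
√(-1601 + S(-23)) = √(-1601 - 23*(37 - 23)) = √(-1601 - 23*14) = √(-1601 - 322) = √(-1923) = I*√1923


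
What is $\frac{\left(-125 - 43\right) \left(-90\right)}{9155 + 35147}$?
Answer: $\frac{7560}{22151} \approx 0.34129$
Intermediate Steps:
$\frac{\left(-125 - 43\right) \left(-90\right)}{9155 + 35147} = \frac{\left(-168\right) \left(-90\right)}{44302} = 15120 \cdot \frac{1}{44302} = \frac{7560}{22151}$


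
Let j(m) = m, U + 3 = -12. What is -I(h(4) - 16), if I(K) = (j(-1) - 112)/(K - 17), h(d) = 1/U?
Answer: -1695/496 ≈ -3.4173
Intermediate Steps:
U = -15 (U = -3 - 12 = -15)
h(d) = -1/15 (h(d) = 1/(-15) = -1/15)
I(K) = -113/(-17 + K) (I(K) = (-1 - 112)/(K - 17) = -113/(-17 + K))
-I(h(4) - 16) = -(-113)/(-17 + (-1/15 - 16)) = -(-113)/(-17 - 241/15) = -(-113)/(-496/15) = -(-113)*(-15)/496 = -1*1695/496 = -1695/496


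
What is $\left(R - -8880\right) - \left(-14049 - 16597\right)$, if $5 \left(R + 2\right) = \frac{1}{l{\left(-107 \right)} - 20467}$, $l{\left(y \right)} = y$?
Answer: $\frac{4065833879}{102870} \approx 39524.0$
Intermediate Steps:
$R = - \frac{205741}{102870}$ ($R = -2 + \frac{1}{5 \left(-107 - 20467\right)} = -2 + \frac{1}{5 \left(-20574\right)} = -2 + \frac{1}{5} \left(- \frac{1}{20574}\right) = -2 - \frac{1}{102870} = - \frac{205741}{102870} \approx -2.0$)
$\left(R - -8880\right) - \left(-14049 - 16597\right) = \left(- \frac{205741}{102870} - -8880\right) - \left(-14049 - 16597\right) = \left(- \frac{205741}{102870} + 8880\right) - -30646 = \frac{913279859}{102870} + 30646 = \frac{4065833879}{102870}$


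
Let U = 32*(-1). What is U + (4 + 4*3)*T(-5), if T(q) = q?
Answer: -112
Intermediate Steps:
U = -32
U + (4 + 4*3)*T(-5) = -32 + (4 + 4*3)*(-5) = -32 + (4 + 12)*(-5) = -32 + 16*(-5) = -32 - 80 = -112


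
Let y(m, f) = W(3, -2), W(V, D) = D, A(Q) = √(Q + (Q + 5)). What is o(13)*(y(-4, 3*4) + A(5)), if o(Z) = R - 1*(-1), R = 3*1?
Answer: -8 + 4*√15 ≈ 7.4919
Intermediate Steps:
A(Q) = √(5 + 2*Q) (A(Q) = √(Q + (5 + Q)) = √(5 + 2*Q))
R = 3
y(m, f) = -2
o(Z) = 4 (o(Z) = 3 - 1*(-1) = 3 + 1 = 4)
o(13)*(y(-4, 3*4) + A(5)) = 4*(-2 + √(5 + 2*5)) = 4*(-2 + √(5 + 10)) = 4*(-2 + √15) = -8 + 4*√15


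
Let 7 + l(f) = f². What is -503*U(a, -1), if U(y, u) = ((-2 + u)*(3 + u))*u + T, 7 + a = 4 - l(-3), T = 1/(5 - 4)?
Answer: -3521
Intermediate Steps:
T = 1 (T = 1/1 = 1)
l(f) = -7 + f²
a = -5 (a = -7 + (4 - (-7 + (-3)²)) = -7 + (4 - (-7 + 9)) = -7 + (4 - 1*2) = -7 + (4 - 2) = -7 + 2 = -5)
U(y, u) = 1 + u*(-2 + u)*(3 + u) (U(y, u) = ((-2 + u)*(3 + u))*u + 1 = u*(-2 + u)*(3 + u) + 1 = 1 + u*(-2 + u)*(3 + u))
-503*U(a, -1) = -503*(1 + (-1)² + (-1)³ - 6*(-1)) = -503*(1 + 1 - 1 + 6) = -503*7 = -3521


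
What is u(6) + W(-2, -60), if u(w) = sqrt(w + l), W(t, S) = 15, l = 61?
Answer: 15 + sqrt(67) ≈ 23.185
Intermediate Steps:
u(w) = sqrt(61 + w) (u(w) = sqrt(w + 61) = sqrt(61 + w))
u(6) + W(-2, -60) = sqrt(61 + 6) + 15 = sqrt(67) + 15 = 15 + sqrt(67)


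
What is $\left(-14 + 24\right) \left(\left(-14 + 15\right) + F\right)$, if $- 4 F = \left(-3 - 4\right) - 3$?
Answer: $35$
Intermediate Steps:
$F = \frac{5}{2}$ ($F = - \frac{\left(-3 - 4\right) - 3}{4} = - \frac{-7 - 3}{4} = \left(- \frac{1}{4}\right) \left(-10\right) = \frac{5}{2} \approx 2.5$)
$\left(-14 + 24\right) \left(\left(-14 + 15\right) + F\right) = \left(-14 + 24\right) \left(\left(-14 + 15\right) + \frac{5}{2}\right) = 10 \left(1 + \frac{5}{2}\right) = 10 \cdot \frac{7}{2} = 35$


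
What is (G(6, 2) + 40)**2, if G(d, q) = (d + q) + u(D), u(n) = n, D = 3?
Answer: 2601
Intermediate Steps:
G(d, q) = 3 + d + q (G(d, q) = (d + q) + 3 = 3 + d + q)
(G(6, 2) + 40)**2 = ((3 + 6 + 2) + 40)**2 = (11 + 40)**2 = 51**2 = 2601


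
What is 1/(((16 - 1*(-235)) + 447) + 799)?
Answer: 1/1497 ≈ 0.00066800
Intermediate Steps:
1/(((16 - 1*(-235)) + 447) + 799) = 1/(((16 + 235) + 447) + 799) = 1/((251 + 447) + 799) = 1/(698 + 799) = 1/1497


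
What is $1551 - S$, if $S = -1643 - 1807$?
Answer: $5001$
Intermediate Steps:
$S = -3450$ ($S = -1643 - 1807 = -3450$)
$1551 - S = 1551 - -3450 = 1551 + 3450 = 5001$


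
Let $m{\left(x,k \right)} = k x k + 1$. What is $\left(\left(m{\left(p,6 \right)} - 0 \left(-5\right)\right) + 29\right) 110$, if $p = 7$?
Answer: $31020$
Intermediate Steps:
$m{\left(x,k \right)} = 1 + x k^{2}$ ($m{\left(x,k \right)} = x k^{2} + 1 = 1 + x k^{2}$)
$\left(\left(m{\left(p,6 \right)} - 0 \left(-5\right)\right) + 29\right) 110 = \left(\left(\left(1 + 7 \cdot 6^{2}\right) - 0 \left(-5\right)\right) + 29\right) 110 = \left(\left(\left(1 + 7 \cdot 36\right) - 0\right) + 29\right) 110 = \left(\left(\left(1 + 252\right) + 0\right) + 29\right) 110 = \left(\left(253 + 0\right) + 29\right) 110 = \left(253 + 29\right) 110 = 282 \cdot 110 = 31020$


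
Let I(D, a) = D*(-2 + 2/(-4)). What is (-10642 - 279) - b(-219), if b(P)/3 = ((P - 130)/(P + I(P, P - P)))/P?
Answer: -523782779/47961 ≈ -10921.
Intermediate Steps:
I(D, a) = -5*D/2 (I(D, a) = D*(-2 + 2*(-¼)) = D*(-2 - ½) = D*(-5/2) = -5*D/2)
b(P) = -2*(-130 + P)/P² (b(P) = 3*(((P - 130)/(P - 5*P/2))/P) = 3*(((-130 + P)/((-3*P/2)))/P) = 3*(((-130 + P)*(-2/(3*P)))/P) = 3*((-2*(-130 + P)/(3*P))/P) = 3*(-2*(-130 + P)/(3*P²)) = -2*(-130 + P)/P²)
(-10642 - 279) - b(-219) = (-10642 - 279) - 2*(130 - 1*(-219))/(-219)² = -10921 - 2*(130 + 219)/47961 = -10921 - 2*349/47961 = -10921 - 1*698/47961 = -10921 - 698/47961 = -523782779/47961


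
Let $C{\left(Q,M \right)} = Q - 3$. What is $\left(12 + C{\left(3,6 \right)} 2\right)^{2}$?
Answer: $144$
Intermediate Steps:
$C{\left(Q,M \right)} = -3 + Q$
$\left(12 + C{\left(3,6 \right)} 2\right)^{2} = \left(12 + \left(-3 + 3\right) 2\right)^{2} = \left(12 + 0 \cdot 2\right)^{2} = \left(12 + 0\right)^{2} = 12^{2} = 144$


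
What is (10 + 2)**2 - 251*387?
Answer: -96993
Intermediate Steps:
(10 + 2)**2 - 251*387 = 12**2 - 97137 = 144 - 97137 = -96993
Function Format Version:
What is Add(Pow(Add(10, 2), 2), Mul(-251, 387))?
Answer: -96993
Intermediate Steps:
Add(Pow(Add(10, 2), 2), Mul(-251, 387)) = Add(Pow(12, 2), -97137) = Add(144, -97137) = -96993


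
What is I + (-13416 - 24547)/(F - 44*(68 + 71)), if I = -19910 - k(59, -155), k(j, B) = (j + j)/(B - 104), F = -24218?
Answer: -156409622631/7856506 ≈ -19908.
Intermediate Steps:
k(j, B) = 2*j/(-104 + B) (k(j, B) = (2*j)/(-104 + B) = 2*j/(-104 + B))
I = -5156572/259 (I = -19910 - 2*59/(-104 - 155) = -19910 - 2*59/(-259) = -19910 - 2*59*(-1)/259 = -19910 - 1*(-118/259) = -19910 + 118/259 = -5156572/259 ≈ -19910.)
I + (-13416 - 24547)/(F - 44*(68 + 71)) = -5156572/259 + (-13416 - 24547)/(-24218 - 44*(68 + 71)) = -5156572/259 - 37963/(-24218 - 44*139) = -5156572/259 - 37963/(-24218 - 6116) = -5156572/259 - 37963/(-30334) = -5156572/259 - 37963*(-1/30334) = -5156572/259 + 37963/30334 = -156409622631/7856506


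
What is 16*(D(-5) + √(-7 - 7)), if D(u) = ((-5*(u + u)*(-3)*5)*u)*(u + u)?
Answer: -600000 + 16*I*√14 ≈ -6.0e+5 + 59.867*I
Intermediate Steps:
D(u) = 300*u³ (D(u) = ((-5*(2*u)*(-3)*5)*u)*(2*u) = ((-5*(-6*u)*5)*u)*(2*u) = ((-(-150)*u)*u)*(2*u) = ((150*u)*u)*(2*u) = (150*u²)*(2*u) = 300*u³)
16*(D(-5) + √(-7 - 7)) = 16*(300*(-5)³ + √(-7 - 7)) = 16*(300*(-125) + √(-14)) = 16*(-37500 + I*√14) = -600000 + 16*I*√14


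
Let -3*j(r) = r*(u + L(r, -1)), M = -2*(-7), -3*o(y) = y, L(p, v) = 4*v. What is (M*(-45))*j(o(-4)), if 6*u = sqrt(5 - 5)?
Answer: -1120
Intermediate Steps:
o(y) = -y/3
M = 14
u = 0 (u = sqrt(5 - 5)/6 = sqrt(0)/6 = (1/6)*0 = 0)
j(r) = 4*r/3 (j(r) = -r*(0 + 4*(-1))/3 = -r*(0 - 4)/3 = -r*(-4)/3 = -(-4)*r/3 = 4*r/3)
(M*(-45))*j(o(-4)) = (14*(-45))*(4*(-1/3*(-4))/3) = -840*4/3 = -630*16/9 = -1120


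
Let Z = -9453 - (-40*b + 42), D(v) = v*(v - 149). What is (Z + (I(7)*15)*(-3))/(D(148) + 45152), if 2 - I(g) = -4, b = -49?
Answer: -11725/45004 ≈ -0.26053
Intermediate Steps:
I(g) = 6 (I(g) = 2 - 1*(-4) = 2 + 4 = 6)
D(v) = v*(-149 + v)
Z = -11455 (Z = -9453 - (-40*(-49) + 42) = -9453 - (1960 + 42) = -9453 - 1*2002 = -9453 - 2002 = -11455)
(Z + (I(7)*15)*(-3))/(D(148) + 45152) = (-11455 + (6*15)*(-3))/(148*(-149 + 148) + 45152) = (-11455 + 90*(-3))/(148*(-1) + 45152) = (-11455 - 270)/(-148 + 45152) = -11725/45004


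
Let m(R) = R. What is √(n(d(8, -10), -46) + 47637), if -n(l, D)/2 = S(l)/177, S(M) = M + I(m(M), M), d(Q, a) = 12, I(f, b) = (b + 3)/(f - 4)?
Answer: √663295405/118 ≈ 218.26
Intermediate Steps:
I(f, b) = (3 + b)/(-4 + f)
S(M) = M + (3 + M)/(-4 + M)
n(l, D) = -2*(3 + l + l*(-4 + l))/(177*(-4 + l)) (n(l, D) = -2*(3 + l + l*(-4 + l))/(-4 + l)/177 = -2*(3 + l + l*(-4 + l))/(177*(-4 + l)))
√(n(d(8, -10), -46) + 47637) = √(2*(-3 - 1*12² + 3*12)/(177*(-4 + 12)) + 47637) = √((2/177)*(-3 - 1*144 + 36)/8 + 47637) = √((2/177)*(⅛)*(-3 - 144 + 36) + 47637) = √((2/177)*(⅛)*(-111) + 47637) = √(-37/236 + 47637) = √(11242295/236) = √663295405/118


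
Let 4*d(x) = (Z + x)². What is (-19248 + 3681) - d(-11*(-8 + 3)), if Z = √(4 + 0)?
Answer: -65517/4 ≈ -16379.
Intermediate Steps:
Z = 2 (Z = √4 = 2)
d(x) = (2 + x)²/4
(-19248 + 3681) - d(-11*(-8 + 3)) = (-19248 + 3681) - (2 - 11*(-8 + 3))²/4 = -15567 - (2 - 11*(-5))²/4 = -15567 - (2 + 55)²/4 = -15567 - 57²/4 = -15567 - 3249/4 = -65517/4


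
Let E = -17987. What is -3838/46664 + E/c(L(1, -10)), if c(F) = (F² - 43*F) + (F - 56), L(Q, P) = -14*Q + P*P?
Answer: -5616141/1144496 ≈ -4.9071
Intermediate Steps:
L(Q, P) = P² - 14*Q (L(Q, P) = -14*Q + P² = P² - 14*Q)
c(F) = -56 + F² - 42*F (c(F) = (F² - 43*F) + (-56 + F) = -56 + F² - 42*F)
-3838/46664 + E/c(L(1, -10)) = -3838/46664 - 17987/(-56 + ((-10)² - 14*1)² - 42*((-10)² - 14*1)) = -3838*1/46664 - 17987/(-56 + (100 - 14)² - 42*(100 - 14)) = -101/1228 - 17987/(-56 + 86² - 42*86) = -101/1228 - 17987/(-56 + 7396 - 3612) = -101/1228 - 17987/3728 = -5616141/1144496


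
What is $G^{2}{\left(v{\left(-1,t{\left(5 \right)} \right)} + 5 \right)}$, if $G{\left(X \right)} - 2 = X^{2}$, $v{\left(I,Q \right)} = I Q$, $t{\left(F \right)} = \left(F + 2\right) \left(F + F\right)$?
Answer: $17867529$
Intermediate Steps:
$t{\left(F \right)} = 2 F \left(2 + F\right)$ ($t{\left(F \right)} = \left(2 + F\right) 2 F = 2 F \left(2 + F\right)$)
$G{\left(X \right)} = 2 + X^{2}$
$G^{2}{\left(v{\left(-1,t{\left(5 \right)} \right)} + 5 \right)} = \left(2 + \left(- 2 \cdot 5 \left(2 + 5\right) + 5\right)^{2}\right)^{2} = \left(2 + \left(- 2 \cdot 5 \cdot 7 + 5\right)^{2}\right)^{2} = \left(2 + \left(\left(-1\right) 70 + 5\right)^{2}\right)^{2} = \left(2 + \left(-70 + 5\right)^{2}\right)^{2} = \left(2 + \left(-65\right)^{2}\right)^{2} = \left(2 + 4225\right)^{2} = 4227^{2} = 17867529$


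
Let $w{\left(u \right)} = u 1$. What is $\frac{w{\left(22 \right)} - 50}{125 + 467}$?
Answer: $- \frac{7}{148} \approx -0.047297$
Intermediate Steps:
$w{\left(u \right)} = u$
$\frac{w{\left(22 \right)} - 50}{125 + 467} = \frac{22 - 50}{125 + 467} = - \frac{28}{592} = \left(-28\right) \frac{1}{592} = - \frac{7}{148}$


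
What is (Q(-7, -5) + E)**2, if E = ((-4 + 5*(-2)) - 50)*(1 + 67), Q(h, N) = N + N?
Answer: 19027044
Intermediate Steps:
Q(h, N) = 2*N
E = -4352 (E = ((-4 - 10) - 50)*68 = (-14 - 50)*68 = -64*68 = -4352)
(Q(-7, -5) + E)**2 = (2*(-5) - 4352)**2 = (-10 - 4352)**2 = (-4362)**2 = 19027044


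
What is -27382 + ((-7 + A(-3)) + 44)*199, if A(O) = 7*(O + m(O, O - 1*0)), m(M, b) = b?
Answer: -28377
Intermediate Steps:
A(O) = 14*O (A(O) = 7*(O + (O - 1*0)) = 7*(O + (O + 0)) = 7*(O + O) = 7*(2*O) = 14*O)
-27382 + ((-7 + A(-3)) + 44)*199 = -27382 + ((-7 + 14*(-3)) + 44)*199 = -27382 + ((-7 - 42) + 44)*199 = -27382 + (-49 + 44)*199 = -27382 - 5*199 = -27382 - 995 = -28377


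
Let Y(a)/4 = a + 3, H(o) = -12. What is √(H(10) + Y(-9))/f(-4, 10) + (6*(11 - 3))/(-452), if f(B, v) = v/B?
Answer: -12/113 - 12*I/5 ≈ -0.10619 - 2.4*I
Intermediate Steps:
Y(a) = 12 + 4*a (Y(a) = 4*(a + 3) = 4*(3 + a) = 12 + 4*a)
√(H(10) + Y(-9))/f(-4, 10) + (6*(11 - 3))/(-452) = √(-12 + (12 + 4*(-9)))/((10/(-4))) + (6*(11 - 3))/(-452) = √(-12 + (12 - 36))/((10*(-¼))) + (6*8)*(-1/452) = √(-12 - 24)/(-5/2) + 48*(-1/452) = √(-36)*(-⅖) - 12/113 = (6*I)*(-⅖) - 12/113 = -12*I/5 - 12/113 = -12/113 - 12*I/5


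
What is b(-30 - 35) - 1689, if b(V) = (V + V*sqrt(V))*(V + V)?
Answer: 6761 + 8450*I*sqrt(65) ≈ 6761.0 + 68126.0*I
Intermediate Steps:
b(V) = 2*V*(V + V**(3/2)) (b(V) = (V + V**(3/2))*(2*V) = 2*V*(V + V**(3/2)))
b(-30 - 35) - 1689 = (2*(-30 - 35)**2 + 2*(-30 - 35)**(5/2)) - 1689 = (2*(-65)**2 + 2*(-65)**(5/2)) - 1689 = (2*4225 + 2*(4225*I*sqrt(65))) - 1689 = (8450 + 8450*I*sqrt(65)) - 1689 = 6761 + 8450*I*sqrt(65)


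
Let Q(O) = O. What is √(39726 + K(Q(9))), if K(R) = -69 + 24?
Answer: 3*√4409 ≈ 199.20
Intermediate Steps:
K(R) = -45
√(39726 + K(Q(9))) = √(39726 - 45) = √39681 = 3*√4409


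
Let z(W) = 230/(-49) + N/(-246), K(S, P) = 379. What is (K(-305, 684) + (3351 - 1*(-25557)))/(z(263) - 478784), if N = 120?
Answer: -58837583/961887466 ≈ -0.061169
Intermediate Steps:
z(W) = -10410/2009 (z(W) = 230/(-49) + 120/(-246) = 230*(-1/49) + 120*(-1/246) = -230/49 - 20/41 = -10410/2009)
(K(-305, 684) + (3351 - 1*(-25557)))/(z(263) - 478784) = (379 + (3351 - 1*(-25557)))/(-10410/2009 - 478784) = (379 + (3351 + 25557))/(-961887466/2009) = (379 + 28908)*(-2009/961887466) = 29287*(-2009/961887466) = -58837583/961887466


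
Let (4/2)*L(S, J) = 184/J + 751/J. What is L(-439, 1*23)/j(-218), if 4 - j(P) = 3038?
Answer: -935/139564 ≈ -0.0066994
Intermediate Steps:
j(P) = -3034 (j(P) = 4 - 1*3038 = 4 - 3038 = -3034)
L(S, J) = 935/(2*J) (L(S, J) = (184/J + 751/J)/2 = (935/J)/2 = 935/(2*J))
L(-439, 1*23)/j(-218) = (935/(2*((1*23))))/(-3034) = ((935/2)/23)*(-1/3034) = ((935/2)*(1/23))*(-1/3034) = (935/46)*(-1/3034) = -935/139564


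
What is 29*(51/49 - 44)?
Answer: -61045/49 ≈ -1245.8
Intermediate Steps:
29*(51/49 - 44) = 29*(-2105/49) = -61045/49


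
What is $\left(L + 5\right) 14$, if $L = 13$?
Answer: $252$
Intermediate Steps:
$\left(L + 5\right) 14 = \left(13 + 5\right) 14 = 18 \cdot 14 = 252$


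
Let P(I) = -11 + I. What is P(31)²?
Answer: 400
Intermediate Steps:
P(31)² = (-11 + 31)² = 20² = 400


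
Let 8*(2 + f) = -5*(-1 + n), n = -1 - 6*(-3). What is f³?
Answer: -1728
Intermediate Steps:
n = 17 (n = -1 - 1*(-18) = -1 + 18 = 17)
f = -12 (f = -2 + (-5*(-1 + 17))/8 = -2 + (-5*16)/8 = -2 + (⅛)*(-80) = -2 - 10 = -12)
f³ = (-12)³ = -1728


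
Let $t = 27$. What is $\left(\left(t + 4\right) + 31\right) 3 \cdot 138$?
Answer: $25668$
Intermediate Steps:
$\left(\left(t + 4\right) + 31\right) 3 \cdot 138 = \left(\left(27 + 4\right) + 31\right) 3 \cdot 138 = \left(31 + 31\right) 3 \cdot 138 = 62 \cdot 3 \cdot 138 = 186 \cdot 138 = 25668$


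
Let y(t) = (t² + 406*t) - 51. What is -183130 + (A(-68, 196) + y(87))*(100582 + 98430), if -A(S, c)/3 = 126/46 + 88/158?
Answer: 15487241407546/1817 ≈ 8.5235e+9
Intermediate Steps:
y(t) = -51 + t² + 406*t
A(S, c) = -17967/1817 (A(S, c) = -3*(126/46 + 88/158) = -3*(126*(1/46) + 88*(1/158)) = -3*(63/23 + 44/79) = -3*5989/1817 = -17967/1817)
-183130 + (A(-68, 196) + y(87))*(100582 + 98430) = -183130 + (-17967/1817 + (-51 + 87² + 406*87))*(100582 + 98430) = -183130 + (-17967/1817 + (-51 + 7569 + 35322))*199012 = -183130 + (-17967/1817 + 42840)*199012 = -183130 + (77822313/1817)*199012 = -183130 + 15487574154756/1817 = 15487241407546/1817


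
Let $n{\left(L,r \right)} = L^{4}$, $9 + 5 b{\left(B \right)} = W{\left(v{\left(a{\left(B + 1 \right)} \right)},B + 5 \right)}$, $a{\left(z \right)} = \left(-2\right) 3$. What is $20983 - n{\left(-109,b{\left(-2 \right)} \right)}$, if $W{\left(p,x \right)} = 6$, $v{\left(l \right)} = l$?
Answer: $-141137178$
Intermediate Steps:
$a{\left(z \right)} = -6$
$b{\left(B \right)} = - \frac{3}{5}$ ($b{\left(B \right)} = - \frac{9}{5} + \frac{1}{5} \cdot 6 = - \frac{9}{5} + \frac{6}{5} = - \frac{3}{5}$)
$20983 - n{\left(-109,b{\left(-2 \right)} \right)} = 20983 - \left(-109\right)^{4} = 20983 - 141158161 = -141137178$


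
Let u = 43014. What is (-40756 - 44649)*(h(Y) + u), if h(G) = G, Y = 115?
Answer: -3683432245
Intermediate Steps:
(-40756 - 44649)*(h(Y) + u) = (-40756 - 44649)*(115 + 43014) = -85405*43129 = -3683432245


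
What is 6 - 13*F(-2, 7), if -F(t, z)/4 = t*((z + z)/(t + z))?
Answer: -1426/5 ≈ -285.20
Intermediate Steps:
F(t, z) = -8*t*z/(t + z) (F(t, z) = -4*t*(z + z)/(t + z) = -4*t*(2*z)/(t + z) = -4*t*2*z/(t + z) = -8*t*z/(t + z))
6 - 13*F(-2, 7) = 6 - (-104)*(-2)*7/(-2 + 7) = 6 - (-104)*(-2)*7/5 = 6 - 13*112/5 = 6 - 1456/5 = -1426/5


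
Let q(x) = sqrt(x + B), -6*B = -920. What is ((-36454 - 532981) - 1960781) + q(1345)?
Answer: -2530216 + sqrt(13485)/3 ≈ -2.5302e+6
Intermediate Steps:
B = 460/3 (B = -1/6*(-920) = 460/3 ≈ 153.33)
q(x) = sqrt(460/3 + x) (q(x) = sqrt(x + 460/3) = sqrt(460/3 + x))
((-36454 - 532981) - 1960781) + q(1345) = ((-36454 - 532981) - 1960781) + sqrt(1380 + 9*1345)/3 = (-569435 - 1960781) + sqrt(1380 + 12105)/3 = -2530216 + sqrt(13485)/3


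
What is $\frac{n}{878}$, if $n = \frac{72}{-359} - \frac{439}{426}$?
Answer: $- \frac{188273}{134276052} \approx -0.0014021$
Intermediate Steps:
$n = - \frac{188273}{152934}$ ($n = 72 \left(- \frac{1}{359}\right) - \frac{439}{426} = - \frac{72}{359} - \frac{439}{426} = - \frac{188273}{152934} \approx -1.2311$)
$\frac{n}{878} = - \frac{188273}{152934 \cdot 878} = \left(- \frac{188273}{152934}\right) \frac{1}{878} = - \frac{188273}{134276052}$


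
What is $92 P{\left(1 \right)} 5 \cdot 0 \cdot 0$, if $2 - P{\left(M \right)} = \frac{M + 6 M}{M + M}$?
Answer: $0$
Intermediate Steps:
$P{\left(M \right)} = - \frac{3}{2}$ ($P{\left(M \right)} = 2 - \frac{M + 6 M}{M + M} = 2 - \frac{7 M}{2 M} = 2 - 7 M \frac{1}{2 M} = 2 - \frac{7}{2} = - \frac{3}{2}$)
$92 P{\left(1 \right)} 5 \cdot 0 \cdot 0 = 92 \left(- \frac{3 \cdot 5 \cdot 0 \cdot 0}{2}\right) = 92 \left(- \frac{3 \cdot 0 \cdot 0}{2}\right) = 92 \left(\left(- \frac{3}{2}\right) 0\right) = 92 \cdot 0 = 0$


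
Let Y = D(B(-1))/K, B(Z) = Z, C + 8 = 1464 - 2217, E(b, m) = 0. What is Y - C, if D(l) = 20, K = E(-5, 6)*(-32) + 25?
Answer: 3809/5 ≈ 761.80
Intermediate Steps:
C = -761 (C = -8 + (1464 - 2217) = -8 - 753 = -761)
K = 25 (K = 0*(-32) + 25 = 0 + 25 = 25)
Y = ⅘ (Y = 20/25 = 20*(1/25) = ⅘ ≈ 0.80000)
Y - C = ⅘ - 1*(-761) = ⅘ + 761 = 3809/5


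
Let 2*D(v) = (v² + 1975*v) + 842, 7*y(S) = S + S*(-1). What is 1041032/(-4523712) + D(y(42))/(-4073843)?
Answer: -530363176091/2303611558152 ≈ -0.23023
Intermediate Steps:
y(S) = 0 (y(S) = (S + S*(-1))/7 = (S - S)/7 = (⅐)*0 = 0)
D(v) = 421 + v²/2 + 1975*v/2 (D(v) = ((v² + 1975*v) + 842)/2 = (842 + v² + 1975*v)/2 = 421 + v²/2 + 1975*v/2)
1041032/(-4523712) + D(y(42))/(-4073843) = 1041032/(-4523712) + (421 + (½)*0² + (1975/2)*0)/(-4073843) = 1041032*(-1/4523712) + (421 + (½)*0 + 0)*(-1/4073843) = -130129/565464 + (421 + 0 + 0)*(-1/4073843) = -130129/565464 + 421*(-1/4073843) = -130129/565464 - 421/4073843 = -530363176091/2303611558152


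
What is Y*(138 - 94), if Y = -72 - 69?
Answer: -6204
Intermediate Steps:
Y = -141
Y*(138 - 94) = -141*(138 - 94) = -141*44 = -6204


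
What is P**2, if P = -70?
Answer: 4900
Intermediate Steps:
P**2 = (-70)**2 = 4900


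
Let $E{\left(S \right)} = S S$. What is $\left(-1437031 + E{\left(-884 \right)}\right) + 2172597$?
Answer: $1517022$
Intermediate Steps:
$E{\left(S \right)} = S^{2}$
$\left(-1437031 + E{\left(-884 \right)}\right) + 2172597 = \left(-1437031 + \left(-884\right)^{2}\right) + 2172597 = \left(-1437031 + 781456\right) + 2172597 = -655575 + 2172597 = 1517022$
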